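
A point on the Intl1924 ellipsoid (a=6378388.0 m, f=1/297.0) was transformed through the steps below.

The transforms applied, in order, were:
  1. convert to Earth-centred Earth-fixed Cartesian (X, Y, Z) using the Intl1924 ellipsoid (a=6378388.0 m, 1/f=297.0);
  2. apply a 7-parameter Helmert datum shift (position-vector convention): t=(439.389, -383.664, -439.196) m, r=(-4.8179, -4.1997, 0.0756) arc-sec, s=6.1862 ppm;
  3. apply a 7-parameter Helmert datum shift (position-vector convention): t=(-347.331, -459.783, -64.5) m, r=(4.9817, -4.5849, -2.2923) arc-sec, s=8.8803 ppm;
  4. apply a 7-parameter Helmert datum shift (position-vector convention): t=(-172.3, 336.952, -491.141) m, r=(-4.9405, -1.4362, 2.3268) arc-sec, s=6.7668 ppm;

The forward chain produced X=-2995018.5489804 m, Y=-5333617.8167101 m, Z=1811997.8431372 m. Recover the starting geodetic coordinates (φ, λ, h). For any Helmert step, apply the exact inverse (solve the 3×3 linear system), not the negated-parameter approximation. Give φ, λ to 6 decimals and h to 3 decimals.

start: X=-2995018.5490, Y=-5333617.8167, Z=1811997.8431 m
→ Helmert⁻¹: X=-2994873.5344, Y=-5333928.3013, Z=1812369.8130
→ Helmert⁻¹: X=-2994400.0479, Y=-5333410.6557, Z=1812613.5907
→ Helmert⁻¹: X=-2994785.9515, Y=-5333035.2503, Z=1812977.9787
→ geod (Bowring, a=6378388.000): φ=16.61611600°, λ=-119.31655200°, h=2766.5620 m

φ=16.616116°, λ=-119.316552°, h=2766.562 m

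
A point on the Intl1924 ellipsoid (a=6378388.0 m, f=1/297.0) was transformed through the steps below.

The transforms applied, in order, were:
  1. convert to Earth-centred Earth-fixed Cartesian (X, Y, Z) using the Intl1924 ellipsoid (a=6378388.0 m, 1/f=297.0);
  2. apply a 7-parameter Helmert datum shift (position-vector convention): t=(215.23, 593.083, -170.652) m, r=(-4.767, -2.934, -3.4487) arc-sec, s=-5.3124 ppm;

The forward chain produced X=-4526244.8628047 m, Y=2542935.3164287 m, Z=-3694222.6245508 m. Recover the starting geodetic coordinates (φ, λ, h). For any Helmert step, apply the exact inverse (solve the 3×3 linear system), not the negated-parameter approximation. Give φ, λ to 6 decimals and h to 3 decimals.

start: X=-4526244.8628, Y=2542935.3164, Z=-3694222.6246 m
→ Helmert⁻¹: X=-4526579.1914, Y=2542365.4272, Z=-3693948.4521
→ geod (Bowring, a=6378388.000): φ=-35.61509800°, λ=150.67913800°, h=572.8380 m

φ=-35.615098°, λ=150.679138°, h=572.838 m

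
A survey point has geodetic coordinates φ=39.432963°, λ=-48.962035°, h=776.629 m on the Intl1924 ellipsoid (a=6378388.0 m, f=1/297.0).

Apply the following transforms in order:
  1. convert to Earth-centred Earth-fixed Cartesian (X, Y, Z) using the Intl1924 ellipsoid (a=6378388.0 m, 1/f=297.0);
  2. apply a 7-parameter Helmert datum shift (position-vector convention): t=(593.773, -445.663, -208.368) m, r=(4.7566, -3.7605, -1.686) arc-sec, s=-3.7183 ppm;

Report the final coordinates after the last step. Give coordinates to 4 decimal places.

start: φ=39.432963°, λ=-48.962035°, h=776.629 m
→ ECEF (a=6378388.000, f=1/297.0): X=3239303.6417, Y=-3721409.5151, Z=4030117.9088
→ Helmert 7p (PV): X=3239781.4770, Y=-3721960.7554, Z=4029867.7947

X=3239781.4770 m, Y=-3721960.7554 m, Z=4029867.7947 m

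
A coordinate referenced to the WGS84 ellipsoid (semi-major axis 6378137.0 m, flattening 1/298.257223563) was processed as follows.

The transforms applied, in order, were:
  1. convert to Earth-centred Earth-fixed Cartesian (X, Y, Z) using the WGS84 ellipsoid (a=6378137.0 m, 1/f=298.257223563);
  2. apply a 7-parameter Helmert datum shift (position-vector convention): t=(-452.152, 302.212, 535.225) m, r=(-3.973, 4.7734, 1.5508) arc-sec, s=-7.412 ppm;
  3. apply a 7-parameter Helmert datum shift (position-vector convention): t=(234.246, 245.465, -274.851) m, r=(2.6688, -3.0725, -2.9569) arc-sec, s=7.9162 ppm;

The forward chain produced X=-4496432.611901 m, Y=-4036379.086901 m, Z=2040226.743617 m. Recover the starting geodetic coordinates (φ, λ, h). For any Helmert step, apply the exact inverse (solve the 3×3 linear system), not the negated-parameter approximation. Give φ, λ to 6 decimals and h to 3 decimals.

start: X=-4496432.6119, Y=-4036379.0869, Z=2040226.7436 m
→ Helmert⁻¹: X=-4496542.9981, Y=-4036630.6546, Z=2040604.6506
→ Helmert⁻¹: X=-4496201.7309, Y=-4036968.2758, Z=2039902.7365
→ geod (Bowring, a=6378137.000): φ=18.77093600°, λ=-138.08054100°, h=1689.2500 m

φ=18.770936°, λ=-138.080541°, h=1689.250 m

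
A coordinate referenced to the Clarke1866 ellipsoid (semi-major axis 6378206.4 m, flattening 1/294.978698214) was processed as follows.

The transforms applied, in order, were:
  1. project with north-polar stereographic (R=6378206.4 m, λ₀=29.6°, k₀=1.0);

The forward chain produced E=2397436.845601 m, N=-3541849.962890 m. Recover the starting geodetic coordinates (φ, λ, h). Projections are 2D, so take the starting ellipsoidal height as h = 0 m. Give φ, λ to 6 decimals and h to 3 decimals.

φ=52.929520°, λ=63.693612°, h=0.000 m

start: E=2397436.8456, N=-3541849.9629 m
→ stereo⁻¹: φ=52.92952000°, λ=63.69361200°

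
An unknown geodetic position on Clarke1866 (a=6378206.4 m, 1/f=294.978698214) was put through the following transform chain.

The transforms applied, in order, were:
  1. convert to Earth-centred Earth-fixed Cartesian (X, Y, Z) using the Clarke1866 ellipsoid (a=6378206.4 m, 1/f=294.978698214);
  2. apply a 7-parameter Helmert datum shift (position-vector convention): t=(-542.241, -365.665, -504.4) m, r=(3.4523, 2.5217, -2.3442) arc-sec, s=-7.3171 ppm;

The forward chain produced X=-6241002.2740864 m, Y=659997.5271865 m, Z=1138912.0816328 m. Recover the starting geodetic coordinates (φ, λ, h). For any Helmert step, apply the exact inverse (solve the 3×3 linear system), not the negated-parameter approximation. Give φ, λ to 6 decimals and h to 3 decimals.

start: X=-6241002.2741, Y=659997.5272, Z=1138912.0816 m
→ Helmert⁻¹: X=-6240527.1290, Y=660316.1699, Z=1139337.4732
→ geod (Bowring, a=6378206.400): φ=10.35897900°, λ=173.95995300°, h=440.1460 m

φ=10.358979°, λ=173.959953°, h=440.146 m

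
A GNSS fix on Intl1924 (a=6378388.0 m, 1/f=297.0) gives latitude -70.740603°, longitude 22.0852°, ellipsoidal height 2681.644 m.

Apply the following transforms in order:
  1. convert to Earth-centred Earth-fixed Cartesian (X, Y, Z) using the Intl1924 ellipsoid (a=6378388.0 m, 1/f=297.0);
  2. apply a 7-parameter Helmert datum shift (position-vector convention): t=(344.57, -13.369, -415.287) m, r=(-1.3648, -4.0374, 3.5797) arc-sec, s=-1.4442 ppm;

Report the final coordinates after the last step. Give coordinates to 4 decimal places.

X=1956643.1731 m, Y=793720.6951 m, Z=-6001843.8129 m

start: φ=-70.740603°, λ=22.085200°, h=2681.644 m
→ ECEF (a=6378388.000, f=1/297.0): X=1956197.7317, Y=793740.9710, Z=-6001470.2315
→ Helmert 7p (PV): X=1956643.1731, Y=793720.6951, Z=-6001843.8129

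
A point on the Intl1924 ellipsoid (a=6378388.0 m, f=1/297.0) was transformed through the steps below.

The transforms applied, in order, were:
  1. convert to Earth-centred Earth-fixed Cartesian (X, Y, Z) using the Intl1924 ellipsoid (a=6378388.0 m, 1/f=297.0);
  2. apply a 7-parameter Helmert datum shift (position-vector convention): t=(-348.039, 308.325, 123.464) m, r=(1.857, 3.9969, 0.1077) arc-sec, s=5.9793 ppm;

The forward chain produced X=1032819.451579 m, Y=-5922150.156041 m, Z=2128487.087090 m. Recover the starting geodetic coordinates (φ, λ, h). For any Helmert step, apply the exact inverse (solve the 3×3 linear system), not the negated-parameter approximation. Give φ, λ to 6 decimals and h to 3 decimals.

start: X=1032819.4516, Y=-5922150.1560, Z=2128487.0871 m
→ Helmert⁻¹: X=1033116.9771, Y=-5922404.4464, Z=2128424.2356
→ geod (Bowring, a=6378388.000): φ=19.61781800°, λ=-80.10477000°, h=1506.0940 m

φ=19.617818°, λ=-80.104770°, h=1506.094 m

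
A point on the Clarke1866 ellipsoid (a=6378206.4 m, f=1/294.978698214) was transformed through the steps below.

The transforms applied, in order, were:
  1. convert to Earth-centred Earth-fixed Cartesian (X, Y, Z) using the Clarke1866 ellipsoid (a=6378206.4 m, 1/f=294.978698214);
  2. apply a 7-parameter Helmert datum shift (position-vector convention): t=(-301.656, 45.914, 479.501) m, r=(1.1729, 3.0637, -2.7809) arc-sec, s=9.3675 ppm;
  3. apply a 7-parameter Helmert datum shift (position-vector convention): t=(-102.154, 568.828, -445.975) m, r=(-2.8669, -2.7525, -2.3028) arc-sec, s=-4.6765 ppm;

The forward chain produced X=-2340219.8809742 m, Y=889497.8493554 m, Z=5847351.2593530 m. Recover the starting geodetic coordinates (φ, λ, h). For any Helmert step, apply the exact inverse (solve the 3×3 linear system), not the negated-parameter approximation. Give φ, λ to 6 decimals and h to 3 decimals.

φ=66.966972°, λ=159.201006°, h=553.707 m

start: X=-2340219.8810, Y=889497.8494, Z=5847351.2594 m
→ Helmert⁻¹: X=-2340060.5568, Y=888825.7731, Z=5847868.1625
→ Helmert⁻¹: X=-2339835.8172, Y=888773.2374, Z=5847294.0786
→ geod (Bowring, a=6378206.400): φ=66.96697200°, λ=159.20100600°, h=553.7070 m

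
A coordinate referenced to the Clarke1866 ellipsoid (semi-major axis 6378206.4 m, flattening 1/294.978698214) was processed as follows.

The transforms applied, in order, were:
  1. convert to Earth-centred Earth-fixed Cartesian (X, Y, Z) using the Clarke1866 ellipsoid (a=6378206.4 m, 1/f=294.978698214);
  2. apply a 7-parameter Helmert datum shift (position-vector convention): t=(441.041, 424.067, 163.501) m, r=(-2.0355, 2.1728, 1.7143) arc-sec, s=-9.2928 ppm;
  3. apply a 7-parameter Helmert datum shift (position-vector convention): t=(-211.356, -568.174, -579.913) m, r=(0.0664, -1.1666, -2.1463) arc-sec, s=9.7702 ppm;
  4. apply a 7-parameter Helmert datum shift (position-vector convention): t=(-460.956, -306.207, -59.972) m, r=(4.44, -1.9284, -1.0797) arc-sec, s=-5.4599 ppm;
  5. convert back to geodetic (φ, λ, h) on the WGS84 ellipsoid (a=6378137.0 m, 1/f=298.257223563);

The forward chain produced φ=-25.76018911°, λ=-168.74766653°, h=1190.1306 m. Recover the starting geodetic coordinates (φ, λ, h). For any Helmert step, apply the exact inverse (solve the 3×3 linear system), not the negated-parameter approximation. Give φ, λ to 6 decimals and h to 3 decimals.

φ=-25.758841°, λ=-168.750900°, h=706.758 m

start: φ=-25.760189°, λ=-168.747667°, h=1190.131 m
→ ECEF (a=6378137.000, f=1/298.257223563): X=-5638479.9526, Y=-1121802.1201, Z=-2755675.9647
→ Helmert⁻¹: X=-5638069.6709, Y=-1121590.8644, Z=-2755554.1840
→ Helmert⁻¹: X=-5637807.1484, Y=-1121071.2893, Z=-2754915.1072
→ Helmert⁻¹: X=-5638280.8823, Y=-1121431.7284, Z=-2755174.6714
→ geod (Bowring, a=6378206.400): φ=-25.75884100°, λ=-168.75090000°, h=706.7580 m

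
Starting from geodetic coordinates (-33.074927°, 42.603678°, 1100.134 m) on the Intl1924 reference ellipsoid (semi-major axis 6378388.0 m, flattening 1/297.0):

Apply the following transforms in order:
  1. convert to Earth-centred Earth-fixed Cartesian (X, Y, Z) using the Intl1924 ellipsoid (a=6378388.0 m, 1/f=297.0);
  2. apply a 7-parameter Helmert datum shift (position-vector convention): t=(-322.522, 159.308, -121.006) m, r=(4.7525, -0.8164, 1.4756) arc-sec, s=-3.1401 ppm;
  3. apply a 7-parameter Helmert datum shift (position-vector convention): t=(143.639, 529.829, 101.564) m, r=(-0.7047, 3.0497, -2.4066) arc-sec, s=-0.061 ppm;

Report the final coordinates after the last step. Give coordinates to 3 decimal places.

start: φ=-33.074927°, λ=42.603678°, h=1100.134 m
→ ECEF (a=6378388.000, f=1/297.0): X=3938696.1511, Y=3622283.4290, Z=-3461577.4711
→ Helmert 7p (PV): X=3938349.0488, Y=3622539.2968, Z=-3461588.5581
→ Helmert 7p (PV): X=3938483.5327, Y=3623011.1276, Z=-3461557.3892

X=3938483.533 m, Y=3623011.128 m, Z=-3461557.389 m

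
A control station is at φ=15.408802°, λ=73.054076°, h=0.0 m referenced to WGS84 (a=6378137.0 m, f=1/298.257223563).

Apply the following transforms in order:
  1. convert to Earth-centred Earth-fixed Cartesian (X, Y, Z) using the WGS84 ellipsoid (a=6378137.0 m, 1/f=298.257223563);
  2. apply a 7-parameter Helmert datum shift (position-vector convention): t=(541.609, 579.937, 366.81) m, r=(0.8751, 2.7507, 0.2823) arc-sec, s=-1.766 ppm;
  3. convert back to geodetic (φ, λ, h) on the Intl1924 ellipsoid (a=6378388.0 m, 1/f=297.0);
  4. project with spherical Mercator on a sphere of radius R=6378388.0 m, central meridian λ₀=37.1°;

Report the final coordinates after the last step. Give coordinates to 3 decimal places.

start: φ=15.408802°, λ=73.054076°, h=0.000 m
→ ECEF (a=6378137.000, f=1/298.257223563): X=1792629.3832, Y=5883280.3579, Z=1683750.9100
→ Helmert 7p (PV): X=1793182.2285, Y=5883845.2150, Z=1684115.8008
→ geod (Bowring, a=6378388.000): φ=15.41071828°, λ=73.05068351°, h=528.6512 m
→ merc (R=6378388.0, λ₀=37.1°): E=4002169.2744, N=1736648.2135

E=4002169.274 m, N=1736648.213 m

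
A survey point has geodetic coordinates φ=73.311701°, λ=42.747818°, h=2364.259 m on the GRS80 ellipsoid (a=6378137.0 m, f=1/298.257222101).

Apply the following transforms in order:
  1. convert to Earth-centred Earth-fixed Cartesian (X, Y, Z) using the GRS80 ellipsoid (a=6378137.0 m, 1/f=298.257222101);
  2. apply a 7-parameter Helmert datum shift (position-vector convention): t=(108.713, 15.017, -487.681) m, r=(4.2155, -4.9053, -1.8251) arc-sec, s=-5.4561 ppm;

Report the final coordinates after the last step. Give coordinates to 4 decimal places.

X=1349631.6880 m, Y=1247393.1764 m, Z=6089123.3241 m

start: φ=73.311701°, λ=42.747818°, h=2364.259 m
→ ECEF (a=6378137.000, f=1/298.257222101): X=1349664.1196, Y=1247521.3624, Z=6089586.6377
→ Helmert 7p (PV): X=1349631.6880, Y=1247393.1764, Z=6089123.3241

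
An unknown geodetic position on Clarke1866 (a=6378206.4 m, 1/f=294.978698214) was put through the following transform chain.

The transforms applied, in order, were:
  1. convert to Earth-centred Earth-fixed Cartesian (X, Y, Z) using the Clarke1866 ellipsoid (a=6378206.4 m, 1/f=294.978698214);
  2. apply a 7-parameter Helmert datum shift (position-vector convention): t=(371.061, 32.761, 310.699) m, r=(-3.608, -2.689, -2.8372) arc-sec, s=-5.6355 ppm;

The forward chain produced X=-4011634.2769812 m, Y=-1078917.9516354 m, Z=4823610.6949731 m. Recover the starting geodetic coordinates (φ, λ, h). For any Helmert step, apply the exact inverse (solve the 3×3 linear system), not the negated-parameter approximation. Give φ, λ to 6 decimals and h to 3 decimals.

φ=49.452779°, λ=-164.945416°, h=158.731 m

start: X=-4011634.2770, Y=-1078917.9516, Z=4823610.6950 m
→ Helmert⁻¹: X=-4011950.2242, Y=-1079096.3486, Z=4823360.6045
→ geod (Bowring, a=6378206.400): φ=49.45277900°, λ=-164.94541600°, h=158.7310 m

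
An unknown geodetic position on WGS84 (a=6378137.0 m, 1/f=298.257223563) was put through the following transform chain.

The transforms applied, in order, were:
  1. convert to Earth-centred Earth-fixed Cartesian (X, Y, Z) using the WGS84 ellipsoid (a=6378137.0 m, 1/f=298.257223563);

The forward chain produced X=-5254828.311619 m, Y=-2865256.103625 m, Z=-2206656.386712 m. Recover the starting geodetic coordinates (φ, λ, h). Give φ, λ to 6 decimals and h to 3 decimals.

start: X=-5254828.3116, Y=-2865256.1036, Z=-2206656.3867 m
→ geod (Bowring, a=6378137.000): φ=-20.36328200°, λ=-151.39806100°, h=3480.6920 m

φ=-20.363282°, λ=-151.398061°, h=3480.692 m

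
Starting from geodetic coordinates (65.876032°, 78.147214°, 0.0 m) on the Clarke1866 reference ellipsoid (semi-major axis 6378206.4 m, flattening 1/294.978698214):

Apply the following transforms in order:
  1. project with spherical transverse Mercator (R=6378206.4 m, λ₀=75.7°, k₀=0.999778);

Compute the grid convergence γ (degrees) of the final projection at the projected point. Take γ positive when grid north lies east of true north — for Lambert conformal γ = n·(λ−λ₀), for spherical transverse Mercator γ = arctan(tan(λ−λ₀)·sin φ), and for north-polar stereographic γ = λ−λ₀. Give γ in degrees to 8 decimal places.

2.23370920

start: φ=65.876032°, λ=78.147214°, h=0.000 m
→ into tm (λ₀=75.7°): φ=65.87603200°, λ−λ₀=2.44721400°
convergence γ = 2.23370920°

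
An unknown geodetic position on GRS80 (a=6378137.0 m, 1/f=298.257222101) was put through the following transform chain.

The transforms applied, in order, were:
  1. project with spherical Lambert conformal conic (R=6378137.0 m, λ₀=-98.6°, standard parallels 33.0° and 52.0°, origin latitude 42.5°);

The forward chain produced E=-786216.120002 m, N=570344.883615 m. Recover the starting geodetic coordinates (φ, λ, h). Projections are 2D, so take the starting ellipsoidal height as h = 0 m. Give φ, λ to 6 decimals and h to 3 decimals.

φ=47.242465°, λ=-109.142309°, h=0.000 m

start: E=-786216.1200, N=570344.8836 m
→ lcc⁻¹: φ=47.24246500°, λ=-109.14230900°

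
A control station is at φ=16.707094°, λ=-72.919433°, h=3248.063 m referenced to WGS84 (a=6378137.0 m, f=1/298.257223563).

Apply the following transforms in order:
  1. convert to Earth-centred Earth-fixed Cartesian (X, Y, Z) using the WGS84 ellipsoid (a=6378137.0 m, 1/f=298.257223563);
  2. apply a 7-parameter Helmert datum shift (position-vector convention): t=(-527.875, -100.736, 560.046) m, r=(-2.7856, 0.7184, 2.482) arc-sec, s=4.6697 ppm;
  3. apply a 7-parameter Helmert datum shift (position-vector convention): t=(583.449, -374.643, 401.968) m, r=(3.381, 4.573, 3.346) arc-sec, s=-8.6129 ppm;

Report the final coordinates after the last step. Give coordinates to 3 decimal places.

X=1795952.022 m, Y=-5844445.766 m, Z=1823636.130 m

start: φ=16.707094°, λ=-72.919433°, h=3248.063 m
→ ECEF (a=6378137.000, f=1/298.257223563): X=1795691.6274, Y=-5844038.8902, Z=1822744.2340
→ Helmert 7p (PV): X=1795248.8083, Y=-5844120.6921, Z=1823385.4613
→ Helmert 7p (PV): X=1795952.0218, Y=-5844445.7661, Z=1823636.1300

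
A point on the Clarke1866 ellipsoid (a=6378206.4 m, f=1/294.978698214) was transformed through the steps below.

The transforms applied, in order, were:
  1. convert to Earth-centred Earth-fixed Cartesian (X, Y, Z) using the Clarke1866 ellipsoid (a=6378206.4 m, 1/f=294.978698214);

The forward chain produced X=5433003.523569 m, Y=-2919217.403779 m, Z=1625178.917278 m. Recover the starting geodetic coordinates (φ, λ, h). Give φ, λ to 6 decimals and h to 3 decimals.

φ=14.858166°, λ=-28.249667°, h=1335.865 m

start: X=5433003.5236, Y=-2919217.4038, Z=1625178.9173 m
→ geod (Bowring, a=6378206.400): φ=14.85816600°, λ=-28.24966700°, h=1335.8650 m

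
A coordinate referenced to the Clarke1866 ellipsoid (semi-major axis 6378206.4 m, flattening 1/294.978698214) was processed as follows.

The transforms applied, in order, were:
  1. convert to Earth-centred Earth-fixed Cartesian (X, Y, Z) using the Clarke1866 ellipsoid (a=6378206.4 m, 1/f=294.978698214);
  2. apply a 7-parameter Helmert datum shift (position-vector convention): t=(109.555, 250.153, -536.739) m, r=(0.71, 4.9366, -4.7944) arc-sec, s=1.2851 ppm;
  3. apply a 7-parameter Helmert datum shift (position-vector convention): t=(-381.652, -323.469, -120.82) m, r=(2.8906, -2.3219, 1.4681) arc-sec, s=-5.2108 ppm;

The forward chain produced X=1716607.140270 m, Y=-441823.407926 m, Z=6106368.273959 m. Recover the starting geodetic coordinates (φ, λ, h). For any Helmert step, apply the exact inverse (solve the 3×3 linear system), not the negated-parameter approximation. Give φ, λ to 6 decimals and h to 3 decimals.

start: X=1716607.1403, Y=-441823.4079, Z=6106368.2740 m
→ Helmert⁻¹: X=1717063.3376, Y=-441428.8840, Z=6106507.7712
→ Helmert⁻¹: X=1716815.6784, Y=-441617.5423, Z=6107079.2713
→ geod (Bowring, a=6378206.400): φ=73.91741100°, λ=-14.42548900°, h=902.4930 m

φ=73.917411°, λ=-14.425489°, h=902.493 m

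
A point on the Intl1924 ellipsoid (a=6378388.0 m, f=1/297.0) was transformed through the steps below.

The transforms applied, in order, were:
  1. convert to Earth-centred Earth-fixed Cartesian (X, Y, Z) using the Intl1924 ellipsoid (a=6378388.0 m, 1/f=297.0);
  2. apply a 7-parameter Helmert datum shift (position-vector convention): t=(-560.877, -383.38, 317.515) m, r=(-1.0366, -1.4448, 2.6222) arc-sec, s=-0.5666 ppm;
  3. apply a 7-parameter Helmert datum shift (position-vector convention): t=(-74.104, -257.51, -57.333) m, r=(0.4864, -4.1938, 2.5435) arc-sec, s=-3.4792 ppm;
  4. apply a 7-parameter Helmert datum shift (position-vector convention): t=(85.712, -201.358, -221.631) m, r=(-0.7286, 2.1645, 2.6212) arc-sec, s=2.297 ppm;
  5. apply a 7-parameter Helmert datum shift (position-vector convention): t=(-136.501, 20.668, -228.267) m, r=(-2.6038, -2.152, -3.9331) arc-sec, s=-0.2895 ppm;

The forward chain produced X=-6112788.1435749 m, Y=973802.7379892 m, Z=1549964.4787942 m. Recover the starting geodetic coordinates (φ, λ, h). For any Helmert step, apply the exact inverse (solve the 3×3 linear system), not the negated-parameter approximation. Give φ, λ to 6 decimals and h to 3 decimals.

φ=14.153875°, λ=170.939133°, h=3390.032 m

start: X=-6112788.1436, Y=973802.7380, Z=1549964.4788 m
→ Helmert⁻¹: X=-6112655.8036, Y=973646.2246, Z=1550269.2600
→ Helmert⁻¹: X=-6112731.3681, Y=973917.5492, Z=1550426.6240
→ Helmert⁻¹: X=-6112634.9903, Y=974257.4814, Z=1550611.3368
→ Helmert⁻¹: X=-6112054.3256, Y=974711.3235, Z=1550342.4111
→ geod (Bowring, a=6378388.000): φ=14.15387500°, λ=170.93913300°, h=3390.0320 m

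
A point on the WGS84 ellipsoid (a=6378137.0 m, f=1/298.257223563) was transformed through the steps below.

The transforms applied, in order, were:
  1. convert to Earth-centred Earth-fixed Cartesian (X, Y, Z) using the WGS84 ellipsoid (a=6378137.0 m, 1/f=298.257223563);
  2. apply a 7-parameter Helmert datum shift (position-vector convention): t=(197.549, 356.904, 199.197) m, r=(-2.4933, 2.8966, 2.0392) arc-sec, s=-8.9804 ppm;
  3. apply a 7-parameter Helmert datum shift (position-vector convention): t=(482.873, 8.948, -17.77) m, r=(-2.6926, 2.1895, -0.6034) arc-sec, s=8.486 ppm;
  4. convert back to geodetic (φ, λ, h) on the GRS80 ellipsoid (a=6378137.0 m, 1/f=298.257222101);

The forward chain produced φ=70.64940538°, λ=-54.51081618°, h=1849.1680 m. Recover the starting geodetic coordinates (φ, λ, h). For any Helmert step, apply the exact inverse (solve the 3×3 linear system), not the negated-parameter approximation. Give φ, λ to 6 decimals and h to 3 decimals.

start: φ=70.649405°, λ=-54.510816°, h=1849.168 m
→ ECEF (a=6378137.000, f=1/298.257222101): X=1230949.7040, Y=-1726417.1223, Z=5997178.2648
→ Helmert⁻¹: X=1230397.7804, Y=-1726486.1078, Z=5997135.6660
→ Helmert⁻¹: X=1230109.9897, Y=-1726943.1717, Z=5996986.7239
→ geod (Bowring, a=6378137.000): φ=70.64933500°, λ=-54.53754500°, h=1648.9170 m

φ=70.649335°, λ=-54.537545°, h=1648.917 m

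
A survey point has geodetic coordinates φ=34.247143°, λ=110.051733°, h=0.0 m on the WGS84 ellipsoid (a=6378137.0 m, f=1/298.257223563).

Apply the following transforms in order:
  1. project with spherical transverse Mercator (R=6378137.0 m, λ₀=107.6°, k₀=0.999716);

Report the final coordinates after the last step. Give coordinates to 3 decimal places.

start: φ=34.247143°, λ=110.051733°, h=0.000 m
→ tm (R=6378137.0, λ₀=107.6°): E=225566.3708, N=3814008.7318

E=225566.371 m, N=3814008.732 m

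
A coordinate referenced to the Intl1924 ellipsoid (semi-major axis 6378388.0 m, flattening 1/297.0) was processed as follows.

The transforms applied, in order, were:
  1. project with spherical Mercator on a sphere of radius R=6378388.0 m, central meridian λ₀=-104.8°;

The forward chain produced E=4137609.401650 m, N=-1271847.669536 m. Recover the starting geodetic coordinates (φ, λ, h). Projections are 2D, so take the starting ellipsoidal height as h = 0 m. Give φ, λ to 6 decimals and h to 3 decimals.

φ=-11.349788°, λ=-67.632685°, h=0.000 m

start: E=4137609.4017, N=-1271847.6695 m
→ merc⁻¹: φ=-11.34978800°, λ=-67.63268500°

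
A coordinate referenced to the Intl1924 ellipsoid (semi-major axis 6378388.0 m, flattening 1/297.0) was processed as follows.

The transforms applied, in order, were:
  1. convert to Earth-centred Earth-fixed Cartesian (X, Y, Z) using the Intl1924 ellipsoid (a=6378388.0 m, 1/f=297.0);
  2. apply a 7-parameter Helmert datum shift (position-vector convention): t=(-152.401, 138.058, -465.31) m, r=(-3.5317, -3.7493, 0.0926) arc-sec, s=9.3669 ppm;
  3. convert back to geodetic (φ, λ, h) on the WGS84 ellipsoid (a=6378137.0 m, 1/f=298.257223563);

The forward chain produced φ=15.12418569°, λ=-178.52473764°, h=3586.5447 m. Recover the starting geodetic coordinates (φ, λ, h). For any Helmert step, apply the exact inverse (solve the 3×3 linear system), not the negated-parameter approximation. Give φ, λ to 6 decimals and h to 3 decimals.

φ=15.130031°, λ=-178.523173°, h=3259.960 m

start: φ=15.124186°, λ=-178.524738°, h=3586.545 m
→ ECEF (a=6378137.000, f=1/298.257223563): X=-6160038.0532, Y=-158644.8632, Z=1654304.8930
→ Helmert⁻¹: X=-6159797.9444, Y=-158807.0034, Z=1654863.9513
→ geod (Bowring, a=6378388.000): φ=15.13003100°, λ=-178.52317300°, h=3259.9600 m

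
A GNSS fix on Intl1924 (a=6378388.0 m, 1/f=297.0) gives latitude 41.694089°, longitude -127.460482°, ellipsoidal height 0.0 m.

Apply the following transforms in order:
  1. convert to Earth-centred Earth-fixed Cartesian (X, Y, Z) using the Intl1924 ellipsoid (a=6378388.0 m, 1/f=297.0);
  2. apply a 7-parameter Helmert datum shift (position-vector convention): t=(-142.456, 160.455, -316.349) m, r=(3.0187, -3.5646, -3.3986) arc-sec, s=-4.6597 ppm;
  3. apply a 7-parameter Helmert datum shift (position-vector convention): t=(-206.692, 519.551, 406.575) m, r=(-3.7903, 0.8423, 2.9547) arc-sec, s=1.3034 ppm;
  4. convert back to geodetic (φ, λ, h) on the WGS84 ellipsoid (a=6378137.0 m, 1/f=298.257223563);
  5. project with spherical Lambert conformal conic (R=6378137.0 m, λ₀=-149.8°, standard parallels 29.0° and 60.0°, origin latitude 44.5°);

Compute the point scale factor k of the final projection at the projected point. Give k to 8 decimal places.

0.96511844

start: φ=41.694089°, λ=-127.460482°, h=0.000 m
→ ECEF (a=6378388.000, f=1/297.0): X=-2901111.0169, Y=-3786205.7067, Z=4220365.3326
→ Helmert 7p (PV): X=-2901375.2737, Y=-3786041.5732, Z=4219923.7710
→ Helmert 7p (PV): X=-2901514.2806, Y=-3785490.9736, Z=4220417.2663
→ geod (Bowring, a=6378137.000): φ=41.69554971°, λ=-127.46954939°, h=4.7539 m
→ into lcc (λ₀=-149.8°): φ=41.69554971°, λ−λ₀=22.33045061°
scale k = 0.96511844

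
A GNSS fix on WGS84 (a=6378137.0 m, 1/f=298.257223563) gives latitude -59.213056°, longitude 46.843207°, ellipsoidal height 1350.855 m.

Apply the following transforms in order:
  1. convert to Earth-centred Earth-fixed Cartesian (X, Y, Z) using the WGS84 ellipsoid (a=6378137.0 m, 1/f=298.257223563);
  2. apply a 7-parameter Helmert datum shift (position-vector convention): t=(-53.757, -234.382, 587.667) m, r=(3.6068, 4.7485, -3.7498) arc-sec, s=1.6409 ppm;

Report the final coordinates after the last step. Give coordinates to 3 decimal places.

start: φ=-59.213056°, λ=46.843207°, h=1350.855 m
→ ECEF (a=6378137.000, f=1/298.257223563): X=2239008.0439, Y=2387907.4272, Z=-5457282.6460
→ Helmert 7p (PV): X=2238875.7377, Y=2387731.6870, Z=-5456713.7234

X=2238875.738 m, Y=2387731.687 m, Z=-5456713.723 m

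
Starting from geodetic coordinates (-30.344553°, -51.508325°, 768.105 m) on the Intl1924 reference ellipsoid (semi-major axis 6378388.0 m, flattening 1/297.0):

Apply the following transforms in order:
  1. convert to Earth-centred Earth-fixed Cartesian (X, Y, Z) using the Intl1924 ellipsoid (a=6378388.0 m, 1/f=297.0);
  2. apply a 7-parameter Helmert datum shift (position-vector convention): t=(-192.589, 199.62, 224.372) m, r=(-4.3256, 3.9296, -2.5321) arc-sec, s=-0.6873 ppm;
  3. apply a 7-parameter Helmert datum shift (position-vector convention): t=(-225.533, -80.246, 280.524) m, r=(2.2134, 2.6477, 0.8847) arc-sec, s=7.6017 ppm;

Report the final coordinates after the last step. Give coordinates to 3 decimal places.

X=3428872.600 m, Y=-4312607.932 m, Z=-3203411.324 m

start: φ=-30.344553°, λ=-51.508325°, h=768.105 m
→ ECEF (a=6378388.000, f=1/297.0): X=3429403.6162, Y=-4312637.2857, Z=-3203828.8802
→ Helmert 7p (PV): X=3429094.6916, Y=-4312543.9887, Z=-3203577.1999
→ Helmert 7p (PV): X=3428872.6001, Y=-4312607.9319, Z=-3203411.3238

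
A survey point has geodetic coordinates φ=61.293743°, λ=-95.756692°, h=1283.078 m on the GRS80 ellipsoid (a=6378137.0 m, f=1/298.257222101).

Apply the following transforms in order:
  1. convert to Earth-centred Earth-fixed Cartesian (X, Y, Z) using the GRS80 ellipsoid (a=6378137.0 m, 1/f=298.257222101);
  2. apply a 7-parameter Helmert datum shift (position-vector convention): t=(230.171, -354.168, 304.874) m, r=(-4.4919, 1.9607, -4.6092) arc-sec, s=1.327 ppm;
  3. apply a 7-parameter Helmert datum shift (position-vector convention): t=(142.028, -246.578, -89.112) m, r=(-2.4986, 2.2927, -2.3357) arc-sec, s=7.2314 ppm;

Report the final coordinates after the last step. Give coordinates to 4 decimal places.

X=-307760.9482 m, Y=-3057012.2228 m, Z=5572636.8356 m

start: φ=61.293743°, λ=-95.756692°, h=1283.078 m
→ ECEF (a=6378137.000, f=1/298.257222101): X=-308142.5047, Y=-3056584.5427, Z=5572263.4357
→ Helmert 7p (PV): X=-307928.0766, Y=-3056814.5317, Z=5572645.1976
→ Helmert 7p (PV): X=-307760.9482, Y=-3057012.2228, Z=5572636.8356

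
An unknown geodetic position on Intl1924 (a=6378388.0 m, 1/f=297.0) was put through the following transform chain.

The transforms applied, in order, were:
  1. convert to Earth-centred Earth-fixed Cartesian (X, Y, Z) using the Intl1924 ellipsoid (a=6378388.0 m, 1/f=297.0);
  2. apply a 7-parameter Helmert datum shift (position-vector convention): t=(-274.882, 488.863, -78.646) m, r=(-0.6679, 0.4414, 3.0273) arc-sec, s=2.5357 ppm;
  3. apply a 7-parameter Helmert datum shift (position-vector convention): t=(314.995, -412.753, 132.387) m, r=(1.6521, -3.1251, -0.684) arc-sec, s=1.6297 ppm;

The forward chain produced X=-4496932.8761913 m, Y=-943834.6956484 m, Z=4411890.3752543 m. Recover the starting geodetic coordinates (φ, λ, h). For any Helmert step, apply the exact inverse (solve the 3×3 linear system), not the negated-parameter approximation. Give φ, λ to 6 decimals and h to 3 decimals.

φ=44.029020°, λ=-168.146516°, h=2003.594 m

start: X=-4496932.8762, Y=-943834.6956, Z=4411890.3753 m
→ Helmert⁻¹: X=-4497170.5704, Y=-943399.9813, Z=4411826.4909
→ Helmert⁻¹: X=-4496907.5794, Y=-943834.7369, Z=4411881.2702
→ geod (Bowring, a=6378388.000): φ=44.02902000°, λ=-168.14651600°, h=2003.5940 m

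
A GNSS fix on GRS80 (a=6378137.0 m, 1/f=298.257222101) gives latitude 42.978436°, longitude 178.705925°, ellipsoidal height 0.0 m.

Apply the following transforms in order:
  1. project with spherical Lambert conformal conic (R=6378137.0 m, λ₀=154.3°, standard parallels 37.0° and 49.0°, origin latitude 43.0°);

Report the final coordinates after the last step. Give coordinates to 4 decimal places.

start: φ=42.978436°, λ=178.705925°, h=0.000 m
→ lcc (R=6378137.0, λ₀=154.3°): E=1948993.9816, N=283250.4899

E=1948993.9816 m, N=283250.4899 m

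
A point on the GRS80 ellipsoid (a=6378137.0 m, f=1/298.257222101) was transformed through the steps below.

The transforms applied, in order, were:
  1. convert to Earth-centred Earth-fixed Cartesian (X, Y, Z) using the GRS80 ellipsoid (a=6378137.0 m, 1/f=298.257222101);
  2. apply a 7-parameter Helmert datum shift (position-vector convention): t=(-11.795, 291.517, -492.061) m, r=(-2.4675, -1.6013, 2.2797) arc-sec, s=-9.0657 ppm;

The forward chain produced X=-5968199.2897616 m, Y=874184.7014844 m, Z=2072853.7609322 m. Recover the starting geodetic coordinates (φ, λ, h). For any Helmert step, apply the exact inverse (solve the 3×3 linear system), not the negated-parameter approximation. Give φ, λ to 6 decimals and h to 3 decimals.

start: X=-5968199.2898, Y=874184.7015, Z=2072853.7609 m
→ Helmert⁻¹: X=-5968215.8453, Y=873942.2656, Z=2073421.4064
→ geod (Bowring, a=6378137.000): φ=19.08871800°, λ=171.66922900°, h=2412.6920 m

φ=19.088718°, λ=171.669229°, h=2412.692 m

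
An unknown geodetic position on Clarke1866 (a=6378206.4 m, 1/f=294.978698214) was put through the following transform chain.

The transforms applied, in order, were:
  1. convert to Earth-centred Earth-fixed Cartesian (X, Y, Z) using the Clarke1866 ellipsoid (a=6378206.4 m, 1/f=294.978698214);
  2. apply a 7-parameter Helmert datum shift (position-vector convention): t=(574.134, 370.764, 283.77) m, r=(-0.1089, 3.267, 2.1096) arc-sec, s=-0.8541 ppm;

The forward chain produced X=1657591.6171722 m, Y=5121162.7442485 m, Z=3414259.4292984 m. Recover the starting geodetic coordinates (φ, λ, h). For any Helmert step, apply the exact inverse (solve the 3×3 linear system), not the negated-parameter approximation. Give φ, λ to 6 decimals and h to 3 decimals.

φ=32.563773°, λ=72.069092°, h=1678.002 m

start: X=1657591.6172, Y=5121162.7442, Z=3414259.4293 m
→ Helmert⁻¹: X=1657017.1979, Y=5120777.6041, Z=3414007.5240
→ geod (Bowring, a=6378206.400): φ=32.56377300°, λ=72.06909200°, h=1678.0020 m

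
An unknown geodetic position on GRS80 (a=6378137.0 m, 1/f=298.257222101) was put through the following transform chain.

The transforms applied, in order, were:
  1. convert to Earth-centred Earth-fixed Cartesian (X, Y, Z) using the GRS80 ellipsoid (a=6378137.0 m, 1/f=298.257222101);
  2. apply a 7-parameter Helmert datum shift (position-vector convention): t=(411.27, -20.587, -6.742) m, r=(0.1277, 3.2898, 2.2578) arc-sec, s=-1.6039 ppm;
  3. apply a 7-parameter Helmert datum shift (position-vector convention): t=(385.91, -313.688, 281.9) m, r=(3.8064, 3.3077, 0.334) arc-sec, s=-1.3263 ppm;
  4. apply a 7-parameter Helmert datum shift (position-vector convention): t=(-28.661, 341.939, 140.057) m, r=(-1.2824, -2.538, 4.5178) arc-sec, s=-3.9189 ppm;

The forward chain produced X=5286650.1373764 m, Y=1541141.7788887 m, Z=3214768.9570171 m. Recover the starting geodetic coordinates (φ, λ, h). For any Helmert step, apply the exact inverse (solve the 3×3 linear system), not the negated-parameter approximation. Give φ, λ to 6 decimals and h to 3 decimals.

φ=30.444808°, λ=16.253019°, h=2918.633 m

start: X=5286650.1374, Y=1541141.7789, Z=3214768.9570 m
→ Helmert⁻¹: X=5286772.8157, Y=1540670.0965, Z=3214586.0251
→ Helmert⁻¹: X=5286344.8663, Y=1541036.5860, Z=3214364.7229
→ Helmert⁻¹: X=5285907.6737, Y=1541003.7746, Z=3214459.9734
→ geod (Bowring, a=6378137.000): φ=30.44480800°, λ=16.25301900°, h=2918.6330 m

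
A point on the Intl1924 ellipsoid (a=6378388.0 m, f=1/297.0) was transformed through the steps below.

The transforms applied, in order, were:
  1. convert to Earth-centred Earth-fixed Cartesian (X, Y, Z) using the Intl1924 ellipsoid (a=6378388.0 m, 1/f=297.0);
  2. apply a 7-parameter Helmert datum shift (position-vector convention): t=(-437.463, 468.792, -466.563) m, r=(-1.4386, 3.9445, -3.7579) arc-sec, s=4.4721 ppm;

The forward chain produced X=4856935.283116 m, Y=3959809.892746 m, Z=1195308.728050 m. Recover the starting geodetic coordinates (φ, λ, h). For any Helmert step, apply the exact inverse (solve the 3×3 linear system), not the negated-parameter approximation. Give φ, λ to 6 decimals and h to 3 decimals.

φ=10.875595°, λ=39.185278°, h=2022.870 m

start: X=4856935.2831, Y=3959809.8927, Z=1195308.7281 m
→ Helmert⁻¹: X=4857256.0183, Y=3959403.5469, Z=1195890.4460
→ geod (Bowring, a=6378388.000): φ=10.87559500°, λ=39.18527800°, h=2022.8700 m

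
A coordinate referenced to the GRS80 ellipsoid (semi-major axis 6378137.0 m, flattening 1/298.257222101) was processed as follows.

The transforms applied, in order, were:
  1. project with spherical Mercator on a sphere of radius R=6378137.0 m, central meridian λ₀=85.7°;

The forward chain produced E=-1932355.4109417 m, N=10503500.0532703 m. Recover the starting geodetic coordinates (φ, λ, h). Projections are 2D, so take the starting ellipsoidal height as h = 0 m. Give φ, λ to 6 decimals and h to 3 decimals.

φ=68.189361°, λ=68.341356°, h=0.000 m

start: E=-1932355.4109, N=10503500.0533 m
→ merc⁻¹: φ=68.18936100°, λ=68.34135600°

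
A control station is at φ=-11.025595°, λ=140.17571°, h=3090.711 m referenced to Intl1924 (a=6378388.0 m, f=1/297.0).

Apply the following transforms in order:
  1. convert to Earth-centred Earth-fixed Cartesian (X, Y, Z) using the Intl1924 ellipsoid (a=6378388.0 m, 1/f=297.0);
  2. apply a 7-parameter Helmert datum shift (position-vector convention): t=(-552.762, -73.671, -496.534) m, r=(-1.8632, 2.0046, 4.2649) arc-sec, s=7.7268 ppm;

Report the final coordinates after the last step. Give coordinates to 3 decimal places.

X=-4811864.325 m, Y=4011827.399 m, Z=-1212885.482 m

start: φ=-11.025595°, λ=140.175710°, h=3090.711 m
→ ECEF (a=6378388.000, f=1/297.0): X=-4811179.6499, Y=4011980.5027, Z=-1212390.0974
→ Helmert 7p (PV): X=-4811864.3253, Y=4011827.3991, Z=-1212885.4818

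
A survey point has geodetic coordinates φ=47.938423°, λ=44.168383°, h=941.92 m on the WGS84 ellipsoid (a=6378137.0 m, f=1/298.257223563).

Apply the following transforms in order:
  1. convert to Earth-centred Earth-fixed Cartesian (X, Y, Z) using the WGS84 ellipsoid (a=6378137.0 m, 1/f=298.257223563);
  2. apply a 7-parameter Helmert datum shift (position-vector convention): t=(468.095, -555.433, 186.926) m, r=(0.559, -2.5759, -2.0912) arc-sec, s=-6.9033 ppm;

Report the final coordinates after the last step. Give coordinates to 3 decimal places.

X=3071470.715 m, Y=2982552.553 m, Z=4713192.373 m

start: φ=47.938423°, λ=44.168383°, h=941.920 m
→ ECEF (a=6378137.000, f=1/298.257223563): X=3071052.4330, Y=2983172.4879, Z=4712991.5457
→ Helmert 7p (PV): X=3071470.7151, Y=2982552.5531, Z=4713192.3732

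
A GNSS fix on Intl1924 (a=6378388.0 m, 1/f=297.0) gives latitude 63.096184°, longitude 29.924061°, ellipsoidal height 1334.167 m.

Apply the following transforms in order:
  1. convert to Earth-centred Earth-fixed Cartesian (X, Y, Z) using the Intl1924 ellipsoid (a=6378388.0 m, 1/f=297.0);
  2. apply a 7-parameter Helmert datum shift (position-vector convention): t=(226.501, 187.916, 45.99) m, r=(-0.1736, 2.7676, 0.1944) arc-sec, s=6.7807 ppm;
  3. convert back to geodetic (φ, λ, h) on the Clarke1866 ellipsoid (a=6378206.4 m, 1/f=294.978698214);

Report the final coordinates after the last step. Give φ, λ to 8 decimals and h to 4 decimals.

start: φ=63.096184°, λ=29.924061°, h=1334.167 m
→ ECEF (a=6378388.000, f=1/297.0): X=2508654.9101, Y=1443942.7281, Z=5666152.7082
→ Helmert 7p (PV): X=2508973.0879, Y=1444147.5683, Z=5666202.2428
→ geod (Bowring, a=6378206.400): φ=63.09442505°, λ=29.92443326°, h=1847.4211 m

φ=63.09442505°, λ=29.92443326°, h=1847.4211 m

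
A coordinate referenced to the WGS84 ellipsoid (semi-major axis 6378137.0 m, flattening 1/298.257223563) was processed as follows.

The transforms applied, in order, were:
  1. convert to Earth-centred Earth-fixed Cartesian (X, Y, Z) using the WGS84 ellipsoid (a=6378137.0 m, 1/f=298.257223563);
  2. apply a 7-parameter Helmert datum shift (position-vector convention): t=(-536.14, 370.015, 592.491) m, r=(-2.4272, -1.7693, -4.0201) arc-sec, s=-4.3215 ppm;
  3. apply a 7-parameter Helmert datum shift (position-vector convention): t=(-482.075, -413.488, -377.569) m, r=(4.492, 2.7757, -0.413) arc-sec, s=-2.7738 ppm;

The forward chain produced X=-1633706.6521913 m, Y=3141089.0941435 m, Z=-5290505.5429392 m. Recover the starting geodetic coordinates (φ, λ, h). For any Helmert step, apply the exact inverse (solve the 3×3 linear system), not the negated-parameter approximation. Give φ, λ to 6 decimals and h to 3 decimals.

φ=-56.391056°, λ=117.465629°, h=2557.573 m

start: X=-1633706.6522, Y=3141089.0941, Z=-5290505.5429 m
→ Helmert⁻¹: X=-1633164.2069, Y=3141392.8162, Z=-5290233.0379
→ Helmert⁻¹: X=-1632741.7251, Y=3141066.8120, Z=-5290797.4258
→ geod (Bowring, a=6378137.000): φ=-56.39105600°, λ=117.46562900°, h=2557.5730 m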